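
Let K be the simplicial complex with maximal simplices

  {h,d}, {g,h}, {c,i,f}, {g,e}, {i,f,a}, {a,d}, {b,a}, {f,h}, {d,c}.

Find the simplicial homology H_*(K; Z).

Take the total order a < b < c < d < e < f < g < h < i on the vertex set. Then K (dimension 2) consists of the simplices:

  0-simplices (9): a, b, c, d, e, f, g, h, i
  1-simplices (12): ab, ad, af, ai, cd, cf, ci, dh, eg, fh, fi, gh
  2-simplices (2): afi, cfi

giving chain groups C_0 ≅ Z^9, C_1 ≅ Z^12, C_2 ≅ Z^2.

Boundary ∂_1: C_1 → C_0 sends each edge [p,q] (with p < q) to q − p. For instance
  ∂ci = i − c.
This gives a 9×12 integer matrix of rank 8; reducing to Smith normal form yields diagonal entries (1,1,1,1,1,1,1,1).

∂_2: C_2 → C_1 sends each 2-simplex [p,q,r] to [q,r] − [p,r] + [p,q]. For instance
  ∂cfi = fi − ci + cf,
  ∂afi = fi − ai + af.
As a 12×2 matrix over Z this has rank 2, with invariant factors (1,1).

From H_k ≅ ker(∂_k) / im(∂_{k+1}) we obtain:

  H_0: rank C_0 − rank ∂_1 = 9 − 8 = 1, and the invariant factors of ∂_1 are all 1, so H_0 = Z.
  H_1: rank ker ∂_1 − rank ∂_2 = (12 − 8) − 2 = 2, and the invariant factors of ∂_2 are all 1, so H_1 = Z^2.
  H_2: rank ker ∂_2 − rank ∂_3 = (2 − 2) − 0 = 0, and there is no ∂_3, so H_2 = 0.

As a check, the Euler characteristic is 9 − 12 + 2 = -1, which agrees with 1 − 2 + 0 = -1.

H_0 ≅ Z,  H_1 ≅ Z^2,  H_2 = 0.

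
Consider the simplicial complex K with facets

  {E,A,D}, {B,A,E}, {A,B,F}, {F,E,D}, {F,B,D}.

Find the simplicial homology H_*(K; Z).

H_0 = Z,  H_1 = Z,  H_2 = 0.

Fix the vertex order A < B < D < E < F and write every simplex with vertices in increasing order. Then dim K = 2 and the simplices of K are:

  0-simplices (5): A, B, D, E, F
  1-simplices (10): AB, AD, AE, AF, BD, BE, BF, DE, DF, EF
  2-simplices (5): ABE, ABF, ADE, BDF, DEF

giving chain groups C_0 ≅ Z^5, C_1 ≅ Z^10, C_2 ≅ Z^5.

The boundary map ∂_1: C_1 → C_0 sends each edge [p,q] (with p < q) to q − p. For instance
  ∂AD = D − A.
As a 5×10 matrix over Z this has rank 4, with invariant factors (1,1,1,1).

∂_2: C_2 → C_1 acts by ∂[p,q,r] = [q,r] − [p,r] + [p,q]. For instance
  ∂DEF = EF − DF + DE,
  ∂BDF = DF − BF + BD.
As a 10×5 matrix over Z this has rank 5, with invariant factors (1,1,1,1,1).

Computing H_k = (kernel of ∂_k) / (image of ∂_{k+1}):

  H_0: rank C_0 − rank ∂_1 = 5 − 4 = 1, and the invariant factors of ∂_1 are all 1, so H_0 ≅ Z.
  H_1: rank ker ∂_1 − rank ∂_2 = (10 − 4) − 5 = 1, and the invariant factors of ∂_2 are all 1, so H_1 ≅ Z.
  H_2: rank ker ∂_2 − rank ∂_3 = (5 − 5) − 0 = 0, and there is no ∂_3, so H_2 ≅ 0.

As a check, the Euler characteristic is 5 − 10 + 5 = 0, which agrees with 1 − 1 + 0 = 0.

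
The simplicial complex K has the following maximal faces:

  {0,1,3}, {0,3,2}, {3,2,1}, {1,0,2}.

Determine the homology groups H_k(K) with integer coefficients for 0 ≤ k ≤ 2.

H_0 = Z,  H_1 = 0,  H_2 = Z.

Take the total order 0 < 1 < 2 < 3 on the vertex set. Then K (dimension 2) consists of the simplices:

  0-simplices (4): [0], [1], [2], [3]
  1-simplices (6): [0,1], [0,2], [0,3], [1,2], [1,3], [2,3]
  2-simplices (4): [0,1,2], [0,1,3], [0,2,3], [1,2,3]

Hence C_0 ≅ Z^4, C_1 ≅ Z^6, C_2 ≅ Z^4.

The boundary map ∂_1: C_1 → C_0 maps an edge to its endpoints' difference, ∂[p,q] = q − p. For instance
  ∂[1,3] = [3] − [1].
This gives a 4×6 integer matrix of rank 3; reducing to Smith normal form yields diagonal entries (1,1,1).

∂_2: C_2 → C_1 sends each 2-simplex [p,q,r] to [q,r] − [p,r] + [p,q]. For instance
  ∂[0,2,3] = [2,3] − [0,3] + [0,2],
  ∂[0,1,2] = [1,2] − [0,2] + [0,1].
As a 6×4 matrix over Z this has rank 3, with invariant factors (1,1,1).

From H_k ≅ ker(∂_k) / im(∂_{k+1}) we obtain:

  H_0: rank C_0 − rank ∂_1 = 4 − 3 = 1, and the invariant factors of ∂_1 are all 1, so H_0 ≅ Z.
  H_1: rank ker ∂_1 − rank ∂_2 = (6 − 3) − 3 = 0, and the invariant factors of ∂_2 are all 1, so H_1 ≅ 0.
  H_2: rank ker ∂_2 − rank ∂_3 = (4 − 3) − 0 = 1, and there is no ∂_3, so H_2 ≅ Z.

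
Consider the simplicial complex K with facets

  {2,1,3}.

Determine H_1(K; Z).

Order the vertices as 1 < 2 < 3. Listing each simplex with vertices in this order, K has dimension 2 with simplices:

  0-simplices (3): [1], [2], [3]
  1-simplices (3): [1,2], [1,3], [2,3]
  2-simplices (1): [1,2,3]

Hence C_0 ≅ Z^3, C_1 ≅ Z^3, C_2 ≅ Z^1.

Boundary ∂_1: C_1 → C_0 is given by ∂[p,q] = [q] − [p].
This gives a 3×3 integer matrix of rank 2; reducing to Smith normal form yields diagonal entries (1,1).

The boundary map ∂_2: C_2 → C_1 maps a triangle to the signed sum of its edges. For instance
  ∂[1,2,3] = [2,3] − [1,3] + [1,2].
As a 3×1 matrix over Z this has rank 1, with invariant factors (1).

Reading off H_k = ker ∂_k / im ∂_{k+1}:

  H_1: rank ker ∂_1 − rank ∂_2 = (3 − 2) − 1 = 0, and the invariant factors of ∂_2 are all 1, so H_1 = 0.

H_1 ≅ 0.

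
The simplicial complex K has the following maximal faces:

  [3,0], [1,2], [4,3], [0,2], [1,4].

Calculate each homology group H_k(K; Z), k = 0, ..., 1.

Fix the vertex order 0 < 1 < 2 < 3 < 4 and write every simplex with vertices in increasing order. Then dim K = 1 and the simplices of K are:

  0-simplices (5): [0], [1], [2], [3], [4]
  1-simplices (5): [0,2], [0,3], [1,2], [1,4], [3,4]

so the chain groups are C_0 ≅ Z^5, C_1 ≅ Z^5.

∂_1: C_1 → C_0 maps an edge to its endpoints' difference, ∂[p,q] = q − p.
As a 5×5 matrix over Z this has rank 4, with invariant factors (1,1,1,1).

Computing H_k = (kernel of ∂_k) / (image of ∂_{k+1}):

  H_0: rank C_0 − rank ∂_1 = 5 − 4 = 1, and the invariant factors of ∂_1 are all 1, so H_0 = Z.
  H_1: rank ker ∂_1 − rank ∂_2 = (5 − 4) − 0 = 1, and there is no ∂_2, so H_1 = Z.

As a check, the Euler characteristic is 5 − 5 = 0, which agrees with 1 − 1 = 0.

H_0 = Z,  H_1 = Z.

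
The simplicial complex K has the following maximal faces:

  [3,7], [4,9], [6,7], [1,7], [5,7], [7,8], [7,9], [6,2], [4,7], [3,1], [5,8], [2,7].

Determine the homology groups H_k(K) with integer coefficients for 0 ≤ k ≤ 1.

H_0 ≅ Z,  H_1 ≅ Z^4.

Fix the vertex order 1 < 2 < 3 < 4 < 5 < 6 < 7 < 8 < 9 and write every simplex with vertices in increasing order. Then dim K = 1 and the simplices of K are:

  0-simplices (9): [1], [2], [3], [4], [5], [6], [7], [8], [9]
  1-simplices (12): [1,3], [1,7], [2,6], [2,7], [3,7], [4,7], [4,9], [5,7], [5,8], [6,7], [7,8], [7,9]

giving chain groups C_0 ≅ Z^9, C_1 ≅ Z^12.

∂_1: C_1 → C_0 is given by ∂[p,q] = [q] − [p]. For instance
  ∂[4,9] = [9] − [4].
The resulting 9×12 matrix has rank 8, and its Smith normal form has invariant factors (1,1,1,1,1,1,1,1).

Computing H_k = (kernel of ∂_k) / (image of ∂_{k+1}):

  H_0: rank C_0 − rank ∂_1 = 9 − 8 = 1, and the invariant factors of ∂_1 are all 1, so H_0 ≅ Z.
  H_1: rank ker ∂_1 − rank ∂_2 = (12 − 8) − 0 = 4, and there is no ∂_2, so H_1 ≅ Z^4.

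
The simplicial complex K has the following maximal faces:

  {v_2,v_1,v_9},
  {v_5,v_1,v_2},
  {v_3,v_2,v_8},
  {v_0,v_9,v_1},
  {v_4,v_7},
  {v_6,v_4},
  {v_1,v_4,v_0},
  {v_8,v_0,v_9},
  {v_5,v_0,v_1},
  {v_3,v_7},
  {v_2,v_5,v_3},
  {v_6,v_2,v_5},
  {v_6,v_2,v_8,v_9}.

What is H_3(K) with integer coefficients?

H_3 ≅ 0.

Fix the vertex order v_0 < v_1 < v_2 < v_3 < v_4 < v_5 < v_6 < v_7 < v_8 < v_9 and write every simplex with vertices in increasing order. Then dim K = 3 and the simplices of K are:

  0-simplices (10): [v_0], [v_1], [v_2], [v_3], [v_4], [v_5], [v_6], [v_7], [v_8], [v_9]
  1-simplices (23): (23 of them)
  2-simplices (13): (13 of them)
  3-simplices (1): [v_2,v_6,v_8,v_9]

giving chain groups C_0 ≅ Z^10, C_1 ≅ Z^23, C_2 ≅ Z^13, C_3 ≅ Z^1.

The boundary map ∂_1: C_1 → C_0 sends each edge [p,q] (with p < q) to q − p.
This gives a 10×23 integer matrix of rank 9; reducing to Smith normal form yields diagonal entries (1,1,1,1,1,1,1,1,1).

∂_2: C_2 → C_1 acts by ∂[p,q,r] = [q,r] − [p,r] + [p,q]. For instance
  ∂[v_2,v_3,v_8] = [v_3,v_8] − [v_2,v_8] + [v_2,v_3],
  ∂[v_1,v_2,v_5] = [v_2,v_5] − [v_1,v_5] + [v_1,v_2].
As a 23×13 matrix over Z this has rank 12, with invariant factors (1,1,1,1,1,1,1,1,1,1,1,1).

∂_3: C_3 → C_2 sends each 3-simplex σ to the alternating sum Σ_i (−1)^i (σ with its i-th vertex removed). For instance
  ∂[v_2,v_6,v_8,v_9] = [v_6,v_8,v_9] − [v_2,v_8,v_9] + [v_2,v_6,v_9] − [v_2,v_6,v_8].
As a 13×1 matrix over Z this has rank 1, with invariant factors (1).

Computing H_k = (kernel of ∂_k) / (image of ∂_{k+1}):

  H_3: rank ker ∂_3 − rank ∂_4 = (1 − 1) − 0 = 0, and there is no ∂_4, so H_3 ≅ 0.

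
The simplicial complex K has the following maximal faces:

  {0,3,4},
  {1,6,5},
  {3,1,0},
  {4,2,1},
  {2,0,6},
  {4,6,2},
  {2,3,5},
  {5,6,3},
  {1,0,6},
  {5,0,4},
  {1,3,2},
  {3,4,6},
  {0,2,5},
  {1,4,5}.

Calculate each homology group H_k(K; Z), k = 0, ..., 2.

H_0 = Z,  H_1 = Z^2,  H_2 = Z.

K has 7 vertices, 21 edges, 14 triangles.
rank ∂_0 = 0, rank ∂_1 = 6 ⇒ b_0 = 7 − 0 − 6 = 1; all invariant factors of ∂_1 are 1 so no torsion. So H_0 ≅ Z.
rank ∂_1 = 6, rank ∂_2 = 13 ⇒ b_1 = 21 − 6 − 13 = 2; all invariant factors of ∂_2 are 1 so no torsion. So H_1 ≅ Z^2.
rank ∂_2 = 13, rank ∂_3 = 0 ⇒ b_2 = 14 − 13 − 0 = 1. So H_2 ≅ Z.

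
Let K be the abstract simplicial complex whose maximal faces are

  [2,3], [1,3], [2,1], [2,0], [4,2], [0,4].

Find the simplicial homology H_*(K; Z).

H_0 ≅ Z,  H_1 ≅ Z^2.

Order the vertices as 0 < 1 < 2 < 3 < 4. Listing each simplex with vertices in this order, K has dimension 1 with simplices:

  0-simplices (5): [0], [1], [2], [3], [4]
  1-simplices (6): [0,2], [0,4], [1,2], [1,3], [2,3], [2,4]

Hence C_0 ≅ Z^5, C_1 ≅ Z^6.

The boundary map ∂_1: C_1 → C_0 sends each edge [p,q] (with p < q) to q − p.
This gives a 5×6 integer matrix of rank 4; reducing to Smith normal form yields diagonal entries (1,1,1,1).

Reading off H_k = ker ∂_k / im ∂_{k+1}:

  H_0: rank C_0 − rank ∂_1 = 5 − 4 = 1, and the invariant factors of ∂_1 are all 1, so H_0 = Z.
  H_1: rank ker ∂_1 − rank ∂_2 = (6 − 4) − 0 = 2, and there is no ∂_2, so H_1 = Z^2.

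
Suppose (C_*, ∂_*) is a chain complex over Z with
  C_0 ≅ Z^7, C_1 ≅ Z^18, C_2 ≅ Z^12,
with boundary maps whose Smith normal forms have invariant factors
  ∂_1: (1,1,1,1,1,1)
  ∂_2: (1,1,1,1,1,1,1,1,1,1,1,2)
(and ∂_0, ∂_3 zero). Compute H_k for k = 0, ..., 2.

H_0 = Z,  H_1 = Z/2Z,  H_2 = 0.

H_0: b_0 = 7 − 0 − 6 = 1; torsion from ∂_1 factors > 1: none. So H_0 = Z.
H_1: b_1 = 18 − 6 − 12 = 0; torsion from ∂_2 factors > 1: [2]. So H_1 = Z/2Z.
H_2: b_2 = 12 − 12 − 0 = 0; torsion from ∂_3 factors > 1: none. So H_2 = 0.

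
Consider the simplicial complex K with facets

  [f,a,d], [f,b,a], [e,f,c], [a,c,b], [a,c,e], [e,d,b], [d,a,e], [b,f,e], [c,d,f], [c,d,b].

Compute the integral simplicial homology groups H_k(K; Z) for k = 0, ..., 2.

K has 6 vertices, 15 edges, 10 triangles.
rank ∂_0 = 0, rank ∂_1 = 5 ⇒ b_0 = 6 − 0 − 5 = 1; all invariant factors of ∂_1 are 1 so no torsion. So H_0 ≅ Z.
rank ∂_1 = 5, rank ∂_2 = 10 ⇒ b_1 = 15 − 5 − 10 = 0; ∂_2 has invariant factor(s) [2] giving torsion. So H_1 ≅ Z/2.
rank ∂_2 = 10, rank ∂_3 = 0 ⇒ b_2 = 10 − 10 − 0 = 0. So H_2 ≅ 0.

H_0 = Z,  H_1 = Z/2,  H_2 = 0.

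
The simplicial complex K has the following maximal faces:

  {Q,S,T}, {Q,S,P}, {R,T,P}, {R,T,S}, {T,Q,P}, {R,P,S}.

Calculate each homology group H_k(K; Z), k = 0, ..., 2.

H_0 ≅ Z,  H_1 = 0,  H_2 ≅ Z.

K has 5 vertices, 9 edges, 6 triangles.
rank ∂_0 = 0, rank ∂_1 = 4 ⇒ b_0 = 5 − 0 − 4 = 1; all invariant factors of ∂_1 are 1 so no torsion. So H_0 = Z.
rank ∂_1 = 4, rank ∂_2 = 5 ⇒ b_1 = 9 − 4 − 5 = 0; all invariant factors of ∂_2 are 1 so no torsion. So H_1 = 0.
rank ∂_2 = 5, rank ∂_3 = 0 ⇒ b_2 = 6 − 5 − 0 = 1. So H_2 = Z.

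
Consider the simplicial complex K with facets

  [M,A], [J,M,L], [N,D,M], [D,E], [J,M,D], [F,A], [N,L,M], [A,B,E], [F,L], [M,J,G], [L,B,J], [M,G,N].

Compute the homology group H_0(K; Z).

We work with the vertex ordering A < B < D < E < F < G < J < L < M < N. The simplices of K, each written with vertices in increasing order, are:

  0-simplices (10): A, B, D, E, F, G, J, L, M, N
  1-simplices (20): AB, AE, AF, AM, BE, BJ, BL, DE, DJ, DM, DN, FL, GJ, GM, GN, JL, JM, LM, LN, MN
  2-simplices (8): ABE, BJL, DJM, DMN, GJM, GMN, JLM, LMN

Hence C_0 ≅ Z^10, C_1 ≅ Z^20, C_2 ≅ Z^8.

The boundary map ∂_1: C_1 → C_0 maps an edge to its endpoints' difference, ∂[p,q] = q − p. For instance
  ∂FL = L − F.
The resulting 10×20 matrix has rank 9, and its Smith normal form has invariant factors (1,1,1,1,1,1,1,1,1).

∂_2: C_2 → C_1 acts by ∂[p,q,r] = [q,r] − [p,r] + [p,q]. For instance
  ∂BJL = JL − BL + BJ,
  ∂GMN = MN − GN + GM.
As a 20×8 matrix over Z this has rank 8, with invariant factors (1,1,1,1,1,1,1,1).

Reading off H_k = ker ∂_k / im ∂_{k+1}:

  H_0: rank C_0 − rank ∂_1 = 10 − 9 = 1, and the invariant factors of ∂_1 are all 1, so H_0 ≅ Z.

H_0 = Z.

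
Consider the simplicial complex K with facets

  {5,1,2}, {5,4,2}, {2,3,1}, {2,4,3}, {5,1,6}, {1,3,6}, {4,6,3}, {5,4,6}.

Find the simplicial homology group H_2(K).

H_2 = Z.

Fix the vertex order 1 < 2 < 3 < 4 < 5 < 6 and write every simplex with vertices in increasing order. Then dim K = 2 and the simplices of K are:

  0-simplices (6): [1], [2], [3], [4], [5], [6]
  1-simplices (12): [1,2], [1,3], [1,5], [1,6], [2,3], [2,4], [2,5], [3,4], [3,6], [4,5], [4,6], [5,6]
  2-simplices (8): [1,2,3], [1,2,5], [1,3,6], [1,5,6], [2,3,4], [2,4,5], [3,4,6], [4,5,6]

giving chain groups C_0 ≅ Z^6, C_1 ≅ Z^12, C_2 ≅ Z^8.

∂_1: C_1 → C_0 maps an edge to its endpoints' difference, ∂[p,q] = q − p. For instance
  ∂[1,2] = [2] − [1].
The resulting 6×12 matrix has rank 5, and its Smith normal form has invariant factors (1,1,1,1,1).

∂_2: C_2 → C_1 sends each 2-simplex [p,q,r] to [q,r] − [p,r] + [p,q]. For instance
  ∂[2,4,5] = [4,5] − [2,5] + [2,4],
  ∂[4,5,6] = [5,6] − [4,6] + [4,5].
This gives a 12×8 integer matrix of rank 7; reducing to Smith normal form yields diagonal entries (1,1,1,1,1,1,1).

From H_k ≅ ker(∂_k) / im(∂_{k+1}) we obtain:

  H_2: rank ker ∂_2 − rank ∂_3 = (8 − 7) − 0 = 1, and there is no ∂_3, so H_2 = Z.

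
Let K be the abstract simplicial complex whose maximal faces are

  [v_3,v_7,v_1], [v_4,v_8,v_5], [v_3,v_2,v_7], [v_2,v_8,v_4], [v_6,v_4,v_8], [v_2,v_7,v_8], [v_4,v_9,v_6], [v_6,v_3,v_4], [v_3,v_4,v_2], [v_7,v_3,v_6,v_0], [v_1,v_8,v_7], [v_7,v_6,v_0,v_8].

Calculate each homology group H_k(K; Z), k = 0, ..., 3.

H_0 = Z,  H_1 = 0,  H_2 = Z,  H_3 = 0.

Order the vertices as v_0 < v_1 < v_2 < v_3 < v_4 < v_5 < v_6 < v_7 < v_8 < v_9. Listing each simplex with vertices in this order, K has dimension 3 with simplices:

  0-simplices (10): [v_0], [v_1], [v_2], [v_3], [v_4], [v_5], [v_6], [v_7], [v_8], [v_9]
  1-simplices (23): (23 of them)
  2-simplices (17): (17 of them)
  3-simplices (2): [v_0,v_3,v_6,v_7], [v_0,v_6,v_7,v_8]

giving chain groups C_0 ≅ Z^10, C_1 ≅ Z^23, C_2 ≅ Z^17, C_3 ≅ Z^2.

Boundary ∂_1: C_1 → C_0 is given by ∂[p,q] = [q] − [p].
This gives a 10×23 integer matrix of rank 9; reducing to Smith normal form yields diagonal entries (1,1,1,1,1,1,1,1,1).

Boundary ∂_2: C_2 → C_1 sends each 2-simplex [p,q,r] to [q,r] − [p,r] + [p,q]. For instance
  ∂[v_0,v_6,v_7] = [v_6,v_7] − [v_0,v_7] + [v_0,v_6],
  ∂[v_4,v_5,v_8] = [v_5,v_8] − [v_4,v_8] + [v_4,v_5].
The 23×17 boundary matrix has rank 14 and Smith normal form diag(1,1,1,1,1,1,1,1,1,1,1,1,1,1).

Boundary ∂_3: C_3 → C_2 sends each 3-simplex σ to the alternating sum Σ_i (−1)^i (σ with its i-th vertex removed). For instance
  ∂[v_0,v_6,v_7,v_8] = [v_6,v_7,v_8] − [v_0,v_7,v_8] + [v_0,v_6,v_8] − [v_0,v_6,v_7],
  ∂[v_0,v_3,v_6,v_7] = [v_3,v_6,v_7] − [v_0,v_6,v_7] + [v_0,v_3,v_7] − [v_0,v_3,v_6].
The 17×2 boundary matrix has rank 2 and Smith normal form diag(1,1).

Reading off H_k = ker ∂_k / im ∂_{k+1}:

  H_0: rank C_0 − rank ∂_1 = 10 − 9 = 1, and the invariant factors of ∂_1 are all 1, so H_0 ≅ Z.
  H_1: rank ker ∂_1 − rank ∂_2 = (23 − 9) − 14 = 0, and the invariant factors of ∂_2 are all 1, so H_1 ≅ 0.
  H_2: rank ker ∂_2 − rank ∂_3 = (17 − 14) − 2 = 1, and the invariant factors of ∂_3 are all 1, so H_2 ≅ Z.
  H_3: rank ker ∂_3 − rank ∂_4 = (2 − 2) − 0 = 0, and there is no ∂_4, so H_3 ≅ 0.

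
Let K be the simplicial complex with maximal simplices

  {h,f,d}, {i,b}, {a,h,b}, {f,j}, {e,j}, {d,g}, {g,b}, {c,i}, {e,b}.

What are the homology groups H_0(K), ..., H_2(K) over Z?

H_0 = Z,  H_1 = Z^2,  H_2 = 0.

Order the vertices as a < b < c < d < e < f < g < h < i < j. Listing each simplex with vertices in this order, K has dimension 2 with simplices:

  0-simplices (10): a, b, c, d, e, f, g, h, i, j
  1-simplices (13): ab, ah, be, bg, bh, bi, ci, df, dg, dh, ej, fh, fj
  2-simplices (2): abh, dfh

so the chain groups are C_0 ≅ Z^10, C_1 ≅ Z^13, C_2 ≅ Z^2.

Boundary ∂_1: C_1 → C_0 maps an edge to its endpoints' difference, ∂[p,q] = q − p. For instance
  ∂ab = b − a.
As a 10×13 matrix over Z this has rank 9, with invariant factors (1,1,1,1,1,1,1,1,1).

The boundary map ∂_2: C_2 → C_1 acts by ∂[p,q,r] = [q,r] − [p,r] + [p,q]. For instance
  ∂dfh = fh − dh + df,
  ∂abh = bh − ah + ab.
The 13×2 boundary matrix has rank 2 and Smith normal form diag(1,1).

Reading off H_k = ker ∂_k / im ∂_{k+1}:

  H_0: rank C_0 − rank ∂_1 = 10 − 9 = 1, and the invariant factors of ∂_1 are all 1, so H_0 ≅ Z.
  H_1: rank ker ∂_1 − rank ∂_2 = (13 − 9) − 2 = 2, and the invariant factors of ∂_2 are all 1, so H_1 ≅ Z^2.
  H_2: rank ker ∂_2 − rank ∂_3 = (2 − 2) − 0 = 0, and there is no ∂_3, so H_2 ≅ 0.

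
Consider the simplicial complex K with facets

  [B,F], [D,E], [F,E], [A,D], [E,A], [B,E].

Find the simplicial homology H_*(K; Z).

Take the total order A < B < D < E < F on the vertex set. Then K (dimension 1) consists of the simplices:

  0-simplices (5): A, B, D, E, F
  1-simplices (6): AD, AE, BE, BF, DE, EF

Hence C_0 ≅ Z^5, C_1 ≅ Z^6.

∂_1: C_1 → C_0 maps an edge to its endpoints' difference, ∂[p,q] = q − p.
This gives a 5×6 integer matrix of rank 4; reducing to Smith normal form yields diagonal entries (1,1,1,1).

From H_k ≅ ker(∂_k) / im(∂_{k+1}) we obtain:

  H_0: rank C_0 − rank ∂_1 = 5 − 4 = 1, and the invariant factors of ∂_1 are all 1, so H_0 = Z.
  H_1: rank ker ∂_1 − rank ∂_2 = (6 − 4) − 0 = 2, and there is no ∂_2, so H_1 = Z^2.

As a check, the Euler characteristic is 5 − 6 = -1, which agrees with 1 − 2 = -1.

H_0 = Z,  H_1 = Z^2.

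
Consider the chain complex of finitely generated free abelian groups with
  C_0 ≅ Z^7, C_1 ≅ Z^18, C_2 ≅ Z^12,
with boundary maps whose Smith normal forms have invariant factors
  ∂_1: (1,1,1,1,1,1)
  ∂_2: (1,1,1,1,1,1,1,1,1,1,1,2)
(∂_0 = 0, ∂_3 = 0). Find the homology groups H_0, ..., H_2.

H_0 ≅ Z,  H_1 ≅ Z/2,  H_2 = 0.

H_0: b_0 = 7 − 0 − 6 = 1; torsion from ∂_1 factors > 1: none. So H_0 ≅ Z.
H_1: b_1 = 18 − 6 − 12 = 0; torsion from ∂_2 factors > 1: [2]. So H_1 ≅ Z/2.
H_2: b_2 = 12 − 12 − 0 = 0; torsion from ∂_3 factors > 1: none. So H_2 ≅ 0.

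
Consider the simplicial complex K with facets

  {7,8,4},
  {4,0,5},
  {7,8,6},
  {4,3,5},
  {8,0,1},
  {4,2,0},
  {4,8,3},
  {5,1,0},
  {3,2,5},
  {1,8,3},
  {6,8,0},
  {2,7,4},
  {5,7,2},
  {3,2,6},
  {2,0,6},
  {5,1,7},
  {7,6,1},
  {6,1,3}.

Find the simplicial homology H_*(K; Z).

H_0 ≅ Z,  H_1 ≅ Z ⊕ Z/2Z,  H_2 = 0.

We work with the vertex ordering 0 < 1 < 2 < 3 < 4 < 5 < 6 < 7 < 8. The simplices of K, each written with vertices in increasing order, are:

  0-simplices (9): [0], [1], [2], [3], [4], [5], [6], [7], [8]
  1-simplices (27): (27 of them)
  2-simplices (18): [0,1,5], [0,1,8], [0,2,4], [0,2,6], [0,4,5], [0,6,8], [1,3,6], [1,3,8], [1,5,7], [1,6,7], [2,3,5], [2,3,6], [2,4,7], [2,5,7], [3,4,5], [3,4,8], [4,7,8], [6,7,8]

giving chain groups C_0 ≅ Z^9, C_1 ≅ Z^27, C_2 ≅ Z^18.

Boundary ∂_1: C_1 → C_0 sends each edge [p,q] (with p < q) to q − p. For instance
  ∂[1,5] = [5] − [1].
The resulting 9×27 matrix has rank 8, and its Smith normal form has invariant factors (1,1,1,1,1,1,1,1).

∂_2: C_2 → C_1 sends each 2-simplex [p,q,r] to [q,r] − [p,r] + [p,q]. For instance
  ∂[1,6,7] = [6,7] − [1,7] + [1,6],
  ∂[0,4,5] = [4,5] − [0,5] + [0,4].
The 27×18 boundary matrix has rank 18 and Smith normal form diag(1,1,1,1,1,1,1,1,1,1,1,1,1,1,1,1,1,2).

Now H_k = ker ∂_k / im ∂_{k+1}, so:

  H_0: rank C_0 − rank ∂_1 = 9 − 8 = 1, and the invariant factors of ∂_1 are all 1, so H_0 ≅ Z.
  H_1: rank ker ∂_1 − rank ∂_2 = (27 − 8) − 18 = 1, and ∂_2 has invariant factor 2 > 1, so H_1 ≅ Z ⊕ Z/2Z.
  H_2: rank ker ∂_2 − rank ∂_3 = (18 − 18) − 0 = 0, and there is no ∂_3, so H_2 ≅ 0.

(K is a triangulation of the Klein bottle.)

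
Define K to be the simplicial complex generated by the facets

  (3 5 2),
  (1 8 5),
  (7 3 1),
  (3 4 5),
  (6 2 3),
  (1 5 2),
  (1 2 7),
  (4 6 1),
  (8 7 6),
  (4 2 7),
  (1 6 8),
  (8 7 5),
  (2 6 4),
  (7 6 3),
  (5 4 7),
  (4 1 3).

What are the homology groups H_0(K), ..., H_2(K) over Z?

K has 8 vertices, 24 edges, 16 triangles.
rank ∂_0 = 0, rank ∂_1 = 7 ⇒ b_0 = 8 − 0 − 7 = 1; all invariant factors of ∂_1 are 1 so no torsion. So H_0 ≅ Z.
rank ∂_1 = 7, rank ∂_2 = 15 ⇒ b_1 = 24 − 7 − 15 = 2; all invariant factors of ∂_2 are 1 so no torsion. So H_1 ≅ Z^2.
rank ∂_2 = 15, rank ∂_3 = 0 ⇒ b_2 = 16 − 15 − 0 = 1. So H_2 ≅ Z.

H_0 = Z,  H_1 = Z^2,  H_2 = Z.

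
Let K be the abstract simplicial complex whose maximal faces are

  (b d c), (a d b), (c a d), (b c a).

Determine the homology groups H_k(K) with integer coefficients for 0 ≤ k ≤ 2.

We work with the vertex ordering a < b < c < d. The simplices of K, each written with vertices in increasing order, are:

  0-simplices (4): a, b, c, d
  1-simplices (6): ab, ac, ad, bc, bd, cd
  2-simplices (4): abc, abd, acd, bcd

so the chain groups are C_0 ≅ Z^4, C_1 ≅ Z^6, C_2 ≅ Z^4.

The boundary map ∂_1: C_1 → C_0 sends each edge [p,q] (with p < q) to q − p. For instance
  ∂ab = b − a.
This gives a 4×6 integer matrix of rank 3; reducing to Smith normal form yields diagonal entries (1,1,1).

∂_2: C_2 → C_1 sends each 2-simplex [p,q,r] to [q,r] − [p,r] + [p,q]. For instance
  ∂abc = bc − ac + ab,
  ∂abd = bd − ad + ab.
The resulting 6×4 matrix has rank 3, and its Smith normal form has invariant factors (1,1,1).

Computing H_k = (kernel of ∂_k) / (image of ∂_{k+1}):

  H_0: rank C_0 − rank ∂_1 = 4 − 3 = 1, and the invariant factors of ∂_1 are all 1, so H_0 ≅ Z.
  H_1: rank ker ∂_1 − rank ∂_2 = (6 − 3) − 3 = 0, and the invariant factors of ∂_2 are all 1, so H_1 ≅ 0.
  H_2: rank ker ∂_2 − rank ∂_3 = (4 − 3) − 0 = 1, and there is no ∂_3, so H_2 ≅ Z.

As a check, the Euler characteristic is 4 − 6 + 4 = 2, which agrees with 1 − 0 + 1 = 2.
(K is a triangulation of the 2-sphere S^2.)

H_0 ≅ Z,  H_1 = 0,  H_2 ≅ Z.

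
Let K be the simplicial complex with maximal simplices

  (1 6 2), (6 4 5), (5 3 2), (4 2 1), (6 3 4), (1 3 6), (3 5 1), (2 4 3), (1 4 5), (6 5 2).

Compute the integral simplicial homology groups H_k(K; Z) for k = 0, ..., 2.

H_0 ≅ Z,  H_1 ≅ Z/2,  H_2 = 0.

Order the vertices as 1 < 2 < 3 < 4 < 5 < 6. Listing each simplex with vertices in this order, K has dimension 2 with simplices:

  0-simplices (6): [1], [2], [3], [4], [5], [6]
  1-simplices (15): [1,2], [1,3], [1,4], [1,5], [1,6], [2,3], [2,4], [2,5], [2,6], [3,4], [3,5], [3,6], [4,5], [4,6], [5,6]
  2-simplices (10): [1,2,4], [1,2,6], [1,3,5], [1,3,6], [1,4,5], [2,3,4], [2,3,5], [2,5,6], [3,4,6], [4,5,6]

so the chain groups are C_0 ≅ Z^6, C_1 ≅ Z^15, C_2 ≅ Z^10.

Boundary ∂_1: C_1 → C_0 sends each edge [p,q] (with p < q) to q − p. For instance
  ∂[2,5] = [5] − [2].
The resulting 6×15 matrix has rank 5, and its Smith normal form has invariant factors (1,1,1,1,1).

Boundary ∂_2: C_2 → C_1 acts by ∂[p,q,r] = [q,r] − [p,r] + [p,q]. For instance
  ∂[1,4,5] = [4,5] − [1,5] + [1,4],
  ∂[3,4,6] = [4,6] − [3,6] + [3,4].
As a 15×10 matrix over Z this has rank 10, with invariant factors (1,1,1,1,1,1,1,1,1,2).

Now H_k = ker ∂_k / im ∂_{k+1}, so:

  H_0: rank C_0 − rank ∂_1 = 6 − 5 = 1, and the invariant factors of ∂_1 are all 1, so H_0 ≅ Z.
  H_1: rank ker ∂_1 − rank ∂_2 = (15 − 5) − 10 = 0, and ∂_2 has invariant factor 2 > 1, so H_1 ≅ Z/2.
  H_2: rank ker ∂_2 − rank ∂_3 = (10 − 10) − 0 = 0, and there is no ∂_3, so H_2 ≅ 0.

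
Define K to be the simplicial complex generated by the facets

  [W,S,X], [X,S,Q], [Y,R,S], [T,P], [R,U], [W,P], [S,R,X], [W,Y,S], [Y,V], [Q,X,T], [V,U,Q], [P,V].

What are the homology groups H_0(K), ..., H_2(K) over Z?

H_0 ≅ Z,  H_1 ≅ Z^4,  H_2 = 0.

Take the total order P < Q < R < S < T < U < V < W < X < Y on the vertex set. Then K (dimension 2) consists of the simplices:

  0-simplices (10): P, Q, R, S, T, U, V, W, X, Y
  1-simplices (20): PT, PV, PW, QS, QT, QU, QV, QX, RS, RU, RX, RY, SW, SX, SY, TX, UV, VY, WX, WY
  2-simplices (7): QSX, QTX, QUV, RSX, RSY, SWX, SWY

Hence C_0 ≅ Z^10, C_1 ≅ Z^20, C_2 ≅ Z^7.

Boundary ∂_1: C_1 → C_0 sends each edge [p,q] (with p < q) to q − p.
The resulting 10×20 matrix has rank 9, and its Smith normal form has invariant factors (1,1,1,1,1,1,1,1,1).

The boundary map ∂_2: C_2 → C_1 acts by ∂[p,q,r] = [q,r] − [p,r] + [p,q]. For instance
  ∂QSX = SX − QX + QS,
  ∂QUV = UV − QV + QU.
This gives a 20×7 integer matrix of rank 7; reducing to Smith normal form yields diagonal entries (1,1,1,1,1,1,1).

Now H_k = ker ∂_k / im ∂_{k+1}, so:

  H_0: rank C_0 − rank ∂_1 = 10 − 9 = 1, and the invariant factors of ∂_1 are all 1, so H_0 ≅ Z.
  H_1: rank ker ∂_1 − rank ∂_2 = (20 − 9) − 7 = 4, and the invariant factors of ∂_2 are all 1, so H_1 ≅ Z^4.
  H_2: rank ker ∂_2 − rank ∂_3 = (7 − 7) − 0 = 0, and there is no ∂_3, so H_2 ≅ 0.

As a check, the Euler characteristic is 10 − 20 + 7 = -3, which agrees with 1 − 4 + 0 = -3.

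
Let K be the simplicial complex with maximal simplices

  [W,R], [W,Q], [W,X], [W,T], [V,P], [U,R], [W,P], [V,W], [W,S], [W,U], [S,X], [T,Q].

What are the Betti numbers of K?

Take the total order P < Q < R < S < T < U < V < W < X on the vertex set. Then K (dimension 1) consists of the simplices:

  0-simplices (9): P, Q, R, S, T, U, V, W, X
  1-simplices (12): PV, PW, QT, QW, RU, RW, SW, SX, TW, UW, VW, WX

so the chain groups are C_0 ≅ Z^9, C_1 ≅ Z^12.

∂_1: C_1 → C_0 is given by ∂[p,q] = [q] − [p]. For instance
  ∂PW = W − P.
The 9×12 boundary matrix has rank 8 and Smith normal form diag(1,1,1,1,1,1,1,1).

Computing H_k = (kernel of ∂_k) / (image of ∂_{k+1}):

  H_0: rank C_0 − rank ∂_1 = 9 − 8 = 1, and the invariant factors of ∂_1 are all 1, so H_0 ≅ Z.
  H_1: rank ker ∂_1 − rank ∂_2 = (12 − 8) − 0 = 4, and there is no ∂_2, so H_1 ≅ Z^4.

As a check, the Euler characteristic is 9 − 12 = -3, which agrees with 1 − 4 = -3.

Hence the Betti numbers are b_0 = 1, b_1 = 4.

b_0 = 1, b_1 = 4.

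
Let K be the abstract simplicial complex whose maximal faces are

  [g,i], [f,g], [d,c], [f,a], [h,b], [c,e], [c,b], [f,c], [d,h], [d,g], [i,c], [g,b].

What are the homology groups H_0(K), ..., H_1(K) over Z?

Take the total order a < b < c < d < e < f < g < h < i on the vertex set. Then K (dimension 1) consists of the simplices:

  0-simplices (9): a, b, c, d, e, f, g, h, i
  1-simplices (12): af, bc, bg, bh, cd, ce, cf, ci, dg, dh, fg, gi

Hence C_0 ≅ Z^9, C_1 ≅ Z^12.

∂_1: C_1 → C_0 sends each edge [p,q] (with p < q) to q − p. For instance
  ∂dh = h − d.
The 9×12 boundary matrix has rank 8 and Smith normal form diag(1,1,1,1,1,1,1,1).

From H_k ≅ ker(∂_k) / im(∂_{k+1}) we obtain:

  H_0: rank C_0 − rank ∂_1 = 9 − 8 = 1, and the invariant factors of ∂_1 are all 1, so H_0 ≅ Z.
  H_1: rank ker ∂_1 − rank ∂_2 = (12 − 8) − 0 = 4, and there is no ∂_2, so H_1 ≅ Z^4.

H_0 = Z,  H_1 = Z^4.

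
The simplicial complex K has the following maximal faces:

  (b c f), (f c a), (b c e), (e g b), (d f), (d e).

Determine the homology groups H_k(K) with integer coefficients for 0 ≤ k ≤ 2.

Fix the vertex order a < b < c < d < e < f < g and write every simplex with vertices in increasing order. Then dim K = 2 and the simplices of K are:

  0-simplices (7): a, b, c, d, e, f, g
  1-simplices (11): ac, af, bc, be, bf, bg, ce, cf, de, df, eg
  2-simplices (4): acf, bce, bcf, beg

Hence C_0 ≅ Z^7, C_1 ≅ Z^11, C_2 ≅ Z^4.

∂_1: C_1 → C_0 is given by ∂[p,q] = [q] − [p].
As a 7×11 matrix over Z this has rank 6, with invariant factors (1,1,1,1,1,1).

Boundary ∂_2: C_2 → C_1 sends each 2-simplex [p,q,r] to [q,r] − [p,r] + [p,q]. For instance
  ∂beg = eg − bg + be,
  ∂acf = cf − af + ac.
As a 11×4 matrix over Z this has rank 4, with invariant factors (1,1,1,1).

Computing H_k = (kernel of ∂_k) / (image of ∂_{k+1}):

  H_0: rank C_0 − rank ∂_1 = 7 − 6 = 1, and the invariant factors of ∂_1 are all 1, so H_0 = Z.
  H_1: rank ker ∂_1 − rank ∂_2 = (11 − 6) − 4 = 1, and the invariant factors of ∂_2 are all 1, so H_1 = Z.
  H_2: rank ker ∂_2 − rank ∂_3 = (4 − 4) − 0 = 0, and there is no ∂_3, so H_2 = 0.

As a check, the Euler characteristic is 7 − 11 + 4 = 0, which agrees with 1 − 1 + 0 = 0.

H_0 ≅ Z,  H_1 ≅ Z,  H_2 = 0.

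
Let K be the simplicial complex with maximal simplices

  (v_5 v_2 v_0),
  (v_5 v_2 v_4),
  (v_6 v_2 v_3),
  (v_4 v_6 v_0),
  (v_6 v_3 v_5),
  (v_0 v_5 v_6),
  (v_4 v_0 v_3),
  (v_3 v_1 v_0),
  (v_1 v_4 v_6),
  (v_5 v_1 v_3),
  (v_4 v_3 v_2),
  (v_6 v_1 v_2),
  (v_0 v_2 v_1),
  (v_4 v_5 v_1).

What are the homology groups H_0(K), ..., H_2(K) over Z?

H_0 ≅ Z,  H_1 ≅ Z^2,  H_2 ≅ Z.

Fix the vertex order v_0 < v_1 < v_2 < v_3 < v_4 < v_5 < v_6 and write every simplex with vertices in increasing order. Then dim K = 2 and the simplices of K are:

  0-simplices (7): [v_0], [v_1], [v_2], [v_3], [v_4], [v_5], [v_6]
  1-simplices (21): (21 of them)
  2-simplices (14): (14 of them)

Hence C_0 ≅ Z^7, C_1 ≅ Z^21, C_2 ≅ Z^14.

The boundary map ∂_1: C_1 → C_0 is given by ∂[p,q] = [q] − [p]. For instance
  ∂[v_4,v_6] = [v_6] − [v_4].
This gives a 7×21 integer matrix of rank 6; reducing to Smith normal form yields diagonal entries (1,1,1,1,1,1).

∂_2: C_2 → C_1 sends each 2-simplex [p,q,r] to [q,r] − [p,r] + [p,q]. For instance
  ∂[v_0,v_1,v_3] = [v_1,v_3] − [v_0,v_3] + [v_0,v_1],
  ∂[v_1,v_2,v_6] = [v_2,v_6] − [v_1,v_6] + [v_1,v_2].
This gives a 21×14 integer matrix of rank 13; reducing to Smith normal form yields diagonal entries (1,1,1,1,1,1,1,1,1,1,1,1,1).

From H_k ≅ ker(∂_k) / im(∂_{k+1}) we obtain:

  H_0: rank C_0 − rank ∂_1 = 7 − 6 = 1, and the invariant factors of ∂_1 are all 1, so H_0 = Z.
  H_1: rank ker ∂_1 − rank ∂_2 = (21 − 6) − 13 = 2, and the invariant factors of ∂_2 are all 1, so H_1 = Z^2.
  H_2: rank ker ∂_2 − rank ∂_3 = (14 − 13) − 0 = 1, and there is no ∂_3, so H_2 = Z.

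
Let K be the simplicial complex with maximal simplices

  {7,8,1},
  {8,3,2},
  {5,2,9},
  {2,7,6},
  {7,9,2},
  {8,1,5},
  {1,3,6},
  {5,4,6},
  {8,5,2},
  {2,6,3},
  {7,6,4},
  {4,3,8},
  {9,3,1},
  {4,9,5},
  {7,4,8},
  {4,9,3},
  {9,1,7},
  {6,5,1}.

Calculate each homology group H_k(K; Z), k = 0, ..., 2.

H_0 ≅ Z,  H_1 ≅ Z^2,  H_2 ≅ Z.

Take the total order 1 < 2 < 3 < 4 < 5 < 6 < 7 < 8 < 9 on the vertex set. Then K (dimension 2) consists of the simplices:

  0-simplices (9): [1], [2], [3], [4], [5], [6], [7], [8], [9]
  1-simplices (27): (27 of them)
  2-simplices (18): [1,3,6], [1,3,9], [1,5,6], [1,5,8], [1,7,8], [1,7,9], [2,3,6], [2,3,8], [2,5,8], [2,5,9], [2,6,7], [2,7,9], [3,4,8], [3,4,9], [4,5,6], [4,5,9], [4,6,7], [4,7,8]

giving chain groups C_0 ≅ Z^9, C_1 ≅ Z^27, C_2 ≅ Z^18.

The boundary map ∂_1: C_1 → C_0 maps an edge to its endpoints' difference, ∂[p,q] = q − p.
The resulting 9×27 matrix has rank 8, and its Smith normal form has invariant factors (1,1,1,1,1,1,1,1).

Boundary ∂_2: C_2 → C_1 sends each 2-simplex [p,q,r] to [q,r] − [p,r] + [p,q]. For instance
  ∂[2,6,7] = [6,7] − [2,7] + [2,6],
  ∂[2,3,8] = [3,8] − [2,8] + [2,3].
This gives a 27×18 integer matrix of rank 17; reducing to Smith normal form yields diagonal entries (1,1,1,1,1,1,1,1,1,1,1,1,1,1,1,1,1).

Reading off H_k = ker ∂_k / im ∂_{k+1}:

  H_0: rank C_0 − rank ∂_1 = 9 − 8 = 1, and the invariant factors of ∂_1 are all 1, so H_0 ≅ Z.
  H_1: rank ker ∂_1 − rank ∂_2 = (27 − 8) − 17 = 2, and the invariant factors of ∂_2 are all 1, so H_1 ≅ Z^2.
  H_2: rank ker ∂_2 − rank ∂_3 = (18 − 17) − 0 = 1, and there is no ∂_3, so H_2 ≅ Z.

As a check, the Euler characteristic is 9 − 27 + 18 = 0, which agrees with 1 − 2 + 1 = 0.
(K is a triangulation of the torus T^2.)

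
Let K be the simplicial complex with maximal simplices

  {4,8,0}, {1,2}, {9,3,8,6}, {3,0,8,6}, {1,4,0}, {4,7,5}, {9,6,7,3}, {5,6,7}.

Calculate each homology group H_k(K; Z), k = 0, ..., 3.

H_0 ≅ Z,  H_1 ≅ Z,  H_2 = 0,  H_3 = 0.

Order the vertices as 0 < 1 < 2 < 3 < 4 < 5 < 6 < 7 < 8 < 9. Listing each simplex with vertices in this order, K has dimension 3 with simplices:

  0-simplices (10): [0], [1], [2], [3], [4], [5], [6], [7], [8], [9]
  1-simplices (21): [0,1], [0,3], [0,4], [0,6], [0,8], [1,2], [1,4], [3,6], [3,7], [3,8], [3,9], [4,5], [4,7], [4,8], [5,6], [5,7], [6,7], [6,8], [6,9], [7,9], [8,9]
  2-simplices (14): [0,1,4], [0,3,6], [0,3,8], [0,4,8], [0,6,8], [3,6,7], [3,6,8], [3,6,9], [3,7,9], [3,8,9], [4,5,7], [5,6,7], [6,7,9], [6,8,9]
  3-simplices (3): [0,3,6,8], [3,6,7,9], [3,6,8,9]

so the chain groups are C_0 ≅ Z^10, C_1 ≅ Z^21, C_2 ≅ Z^14, C_3 ≅ Z^3.

The boundary map ∂_1: C_1 → C_0 is given by ∂[p,q] = [q] − [p].
The resulting 10×21 matrix has rank 9, and its Smith normal form has invariant factors (1,1,1,1,1,1,1,1,1).

The boundary map ∂_2: C_2 → C_1 acts by ∂[p,q,r] = [q,r] − [p,r] + [p,q]. For instance
  ∂[3,6,8] = [6,8] − [3,8] + [3,6],
  ∂[4,5,7] = [5,7] − [4,7] + [4,5].
This gives a 21×14 integer matrix of rank 11; reducing to Smith normal form yields diagonal entries (1,1,1,1,1,1,1,1,1,1,1).

∂_3: C_3 → C_2 sends each 3-simplex σ to the alternating sum Σ_i (−1)^i (σ with its i-th vertex removed). For instance
  ∂[3,6,7,9] = [6,7,9] − [3,7,9] + [3,6,9] − [3,6,7],
  ∂[3,6,8,9] = [6,8,9] − [3,8,9] + [3,6,9] − [3,6,8].
The 14×3 boundary matrix has rank 3 and Smith normal form diag(1,1,1).

Reading off H_k = ker ∂_k / im ∂_{k+1}:

  H_0: rank C_0 − rank ∂_1 = 10 − 9 = 1, and the invariant factors of ∂_1 are all 1, so H_0 = Z.
  H_1: rank ker ∂_1 − rank ∂_2 = (21 − 9) − 11 = 1, and the invariant factors of ∂_2 are all 1, so H_1 = Z.
  H_2: rank ker ∂_2 − rank ∂_3 = (14 − 11) − 3 = 0, and the invariant factors of ∂_3 are all 1, so H_2 = 0.
  H_3: rank ker ∂_3 − rank ∂_4 = (3 − 3) − 0 = 0, and there is no ∂_4, so H_3 = 0.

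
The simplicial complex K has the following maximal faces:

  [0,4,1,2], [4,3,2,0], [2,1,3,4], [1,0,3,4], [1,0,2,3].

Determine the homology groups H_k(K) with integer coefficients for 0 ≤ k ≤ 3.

H_0 = Z,  H_1 = 0,  H_2 = 0,  H_3 = Z.

K has 5 vertices, 10 edges, 10 triangles, 5 3-simplices.
rank ∂_0 = 0, rank ∂_1 = 4 ⇒ b_0 = 5 − 0 − 4 = 1; all invariant factors of ∂_1 are 1 so no torsion. So H_0 ≅ Z.
rank ∂_1 = 4, rank ∂_2 = 6 ⇒ b_1 = 10 − 4 − 6 = 0; all invariant factors of ∂_2 are 1 so no torsion. So H_1 ≅ 0.
rank ∂_2 = 6, rank ∂_3 = 4 ⇒ b_2 = 10 − 6 − 4 = 0; all invariant factors of ∂_3 are 1 so no torsion. So H_2 ≅ 0.
rank ∂_3 = 4, rank ∂_4 = 0 ⇒ b_3 = 5 − 4 − 0 = 1. So H_3 ≅ Z.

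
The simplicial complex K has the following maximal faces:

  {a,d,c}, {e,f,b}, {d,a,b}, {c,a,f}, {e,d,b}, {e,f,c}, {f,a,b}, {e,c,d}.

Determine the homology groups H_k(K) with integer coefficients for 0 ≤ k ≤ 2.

H_0 ≅ Z,  H_1 = 0,  H_2 ≅ Z.

Fix the vertex order a < b < c < d < e < f and write every simplex with vertices in increasing order. Then dim K = 2 and the simplices of K are:

  0-simplices (6): a, b, c, d, e, f
  1-simplices (12): ab, ac, ad, af, bd, be, bf, cd, ce, cf, de, ef
  2-simplices (8): abd, abf, acd, acf, bde, bef, cde, cef

giving chain groups C_0 ≅ Z^6, C_1 ≅ Z^12, C_2 ≅ Z^8.

∂_1: C_1 → C_0 sends each edge [p,q] (with p < q) to q − p. For instance
  ∂bd = d − b.
The 6×12 boundary matrix has rank 5 and Smith normal form diag(1,1,1,1,1).

The boundary map ∂_2: C_2 → C_1 maps a triangle to the signed sum of its edges. For instance
  ∂abf = bf − af + ab,
  ∂acf = cf − af + ac.
The resulting 12×8 matrix has rank 7, and its Smith normal form has invariant factors (1,1,1,1,1,1,1).

Computing H_k = (kernel of ∂_k) / (image of ∂_{k+1}):

  H_0: rank C_0 − rank ∂_1 = 6 − 5 = 1, and the invariant factors of ∂_1 are all 1, so H_0 ≅ Z.
  H_1: rank ker ∂_1 − rank ∂_2 = (12 − 5) − 7 = 0, and the invariant factors of ∂_2 are all 1, so H_1 ≅ 0.
  H_2: rank ker ∂_2 − rank ∂_3 = (8 − 7) − 0 = 1, and there is no ∂_3, so H_2 ≅ Z.

As a check, the Euler characteristic is 6 − 12 + 8 = 2, which agrees with 1 − 0 + 1 = 2.
(K is a triangulation of the 2-sphere S^2.)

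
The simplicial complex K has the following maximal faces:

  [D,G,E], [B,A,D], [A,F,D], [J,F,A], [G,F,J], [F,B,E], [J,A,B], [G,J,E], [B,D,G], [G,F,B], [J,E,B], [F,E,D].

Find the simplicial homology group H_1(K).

H_1 ≅ Z/2.

Take the total order A < B < D < E < F < G < J on the vertex set. Then K (dimension 2) consists of the simplices:

  0-simplices (7): A, B, D, E, F, G, J
  1-simplices (18): AB, AD, AF, AJ, BD, BE, BF, BG, BJ, DE, DF, DG, EF, EG, EJ, FG, FJ, GJ
  2-simplices (12): ABD, ABJ, ADF, AFJ, BDG, BEF, BEJ, BFG, DEF, DEG, EGJ, FGJ

so the chain groups are C_0 ≅ Z^7, C_1 ≅ Z^18, C_2 ≅ Z^12.

The boundary map ∂_1: C_1 → C_0 sends each edge [p,q] (with p < q) to q − p.
As a 7×18 matrix over Z this has rank 6, with invariant factors (1,1,1,1,1,1).

The boundary map ∂_2: C_2 → C_1 sends each 2-simplex [p,q,r] to [q,r] − [p,r] + [p,q]. For instance
  ∂ABJ = BJ − AJ + AB,
  ∂ADF = DF − AF + AD.
The resulting 18×12 matrix has rank 12, and its Smith normal form has invariant factors (1,1,1,1,1,1,1,1,1,1,1,2).

Reading off H_k = ker ∂_k / im ∂_{k+1}:

  H_1: rank ker ∂_1 − rank ∂_2 = (18 − 6) − 12 = 0, and ∂_2 has invariant factor 2 > 1, so H_1 = Z/2.

(K is a triangulation of the real projective plane RP^2.)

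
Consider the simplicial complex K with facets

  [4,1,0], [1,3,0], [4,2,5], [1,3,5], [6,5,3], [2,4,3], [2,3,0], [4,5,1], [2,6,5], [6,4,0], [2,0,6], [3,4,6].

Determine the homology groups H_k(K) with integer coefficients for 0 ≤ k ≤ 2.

Order the vertices as 0 < 1 < 2 < 3 < 4 < 5 < 6. Listing each simplex with vertices in this order, K has dimension 2 with simplices:

  0-simplices (7): [0], [1], [2], [3], [4], [5], [6]
  1-simplices (18): [0,1], [0,2], [0,3], [0,4], [0,6], [1,3], [1,4], [1,5], [2,3], [2,4], [2,5], [2,6], [3,4], [3,5], [3,6], [4,5], [4,6], [5,6]
  2-simplices (12): [0,1,3], [0,1,4], [0,2,3], [0,2,6], [0,4,6], [1,3,5], [1,4,5], [2,3,4], [2,4,5], [2,5,6], [3,4,6], [3,5,6]

Hence C_0 ≅ Z^7, C_1 ≅ Z^18, C_2 ≅ Z^12.

∂_1: C_1 → C_0 maps an edge to its endpoints' difference, ∂[p,q] = q − p. For instance
  ∂[3,5] = [5] − [3].
The resulting 7×18 matrix has rank 6, and its Smith normal form has invariant factors (1,1,1,1,1,1).

The boundary map ∂_2: C_2 → C_1 maps a triangle to the signed sum of its edges. For instance
  ∂[0,4,6] = [4,6] − [0,6] + [0,4],
  ∂[0,1,3] = [1,3] − [0,3] + [0,1].
This gives a 18×12 integer matrix of rank 12; reducing to Smith normal form yields diagonal entries (1,1,1,1,1,1,1,1,1,1,1,2).

From H_k ≅ ker(∂_k) / im(∂_{k+1}) we obtain:

  H_0: rank C_0 − rank ∂_1 = 7 − 6 = 1, and the invariant factors of ∂_1 are all 1, so H_0 = Z.
  H_1: rank ker ∂_1 − rank ∂_2 = (18 − 6) − 12 = 0, and ∂_2 has invariant factor 2 > 1, so H_1 = Z/2Z.
  H_2: rank ker ∂_2 − rank ∂_3 = (12 − 12) − 0 = 0, and there is no ∂_3, so H_2 = 0.

As a check, the Euler characteristic is 7 − 18 + 12 = 1, which agrees with 1 − 0 + 0 = 1.
(K is a triangulation of the real projective plane RP^2.)

H_0 ≅ Z,  H_1 ≅ Z/2Z,  H_2 = 0.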